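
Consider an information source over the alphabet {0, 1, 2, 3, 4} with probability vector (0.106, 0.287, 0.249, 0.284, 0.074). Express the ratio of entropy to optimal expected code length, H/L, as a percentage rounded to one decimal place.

98.8%

Entropy H = −Σ p log₂ p ≈ 2.1532 bits.
Huffman merges: 37/500+53/500→9/50; 9/50+249/1000→429/1000; 71/250+287/1000→571/1000; 429/1000+571/1000→1. L = 109/50 ≈ 2.1800.
Efficiency = H/L = 2.1532/2.1800 = 98.8%.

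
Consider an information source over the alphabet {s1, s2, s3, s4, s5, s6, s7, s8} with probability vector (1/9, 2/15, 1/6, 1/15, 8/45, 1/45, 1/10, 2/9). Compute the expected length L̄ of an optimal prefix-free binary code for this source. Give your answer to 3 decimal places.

2.867 bits/symbol

Repeatedly combine the two least-probable nodes; the expected code length is the sum of the merged weights.
merge 1/45 + 1/15 → 4/45
merge 4/45 + 1/10 → 17/90
merge 1/9 + 2/15 → 11/45
merge 1/6 + 8/45 → 31/90
merge 17/90 + 2/9 → 37/90
merge 11/45 + 31/90 → 53/90
merge 37/90 + 53/90 → 1
L = 4/45 + 17/90 + 11/45 + 31/90 + 37/90 + 53/90 + 1 = 43/15 ≈ 2.867 bits/symbol.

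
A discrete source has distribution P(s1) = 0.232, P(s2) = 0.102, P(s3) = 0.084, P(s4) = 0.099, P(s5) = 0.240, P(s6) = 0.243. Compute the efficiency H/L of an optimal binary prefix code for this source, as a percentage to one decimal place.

Entropy H = −Σ p log₂ p ≈ 2.4455 bits.
Huffman merges: 21/250+99/1000→183/1000; 51/500+183/1000→57/200; 29/125+6/25→59/125; 243/1000+57/200→66/125; 59/125+66/125→1. L = 617/250 ≈ 2.4680.
Efficiency = H/L = 2.4455/2.4680 = 99.1%.

99.1%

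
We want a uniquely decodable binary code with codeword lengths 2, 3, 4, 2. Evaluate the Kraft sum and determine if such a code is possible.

With common denominator 2^4 = 16: Σ 2^(−ℓᵢ) = 4/16 + 2/16 + 1/16 + 4/16 = 11/16 = 0.6875.
Kraft's inequality requires Σ ≤ 1; here Σ = 0.6875 ≤ 1, so such a prefix code exists.

0.6875; yes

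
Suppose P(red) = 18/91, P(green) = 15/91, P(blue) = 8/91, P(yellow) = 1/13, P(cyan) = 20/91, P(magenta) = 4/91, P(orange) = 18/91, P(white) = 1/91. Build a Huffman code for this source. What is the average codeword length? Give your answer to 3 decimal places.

2.769 bits/symbol

Repeatedly combine the two least-probable nodes; the expected code length is the sum of the merged weights.
merge 1/91 + 4/91 → 5/91
merge 5/91 + 1/13 → 12/91
merge 8/91 + 12/91 → 20/91
merge 15/91 + 18/91 → 33/91
merge 18/91 + 20/91 → 38/91
merge 20/91 + 33/91 → 53/91
merge 38/91 + 53/91 → 1
L = 5/91 + 12/91 + 20/91 + 33/91 + 38/91 + 53/91 + 1 = 36/13 ≈ 2.769 bits/symbol.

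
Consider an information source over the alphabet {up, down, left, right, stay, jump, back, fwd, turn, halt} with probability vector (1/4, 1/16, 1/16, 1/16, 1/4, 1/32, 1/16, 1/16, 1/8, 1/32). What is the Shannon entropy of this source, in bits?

2.9375 bits

Each probability is a power of 1/2, so log₂(1/p) is an integer.
H = Σ p·log₂(1/p) = 1/4·2 + 1/16·4 + 1/16·4 + 1/16·4 + 1/4·2 + 1/32·5 + 1/16·4 + 1/16·4 + 1/8·3 + 1/32·5 = 2.9375 bits.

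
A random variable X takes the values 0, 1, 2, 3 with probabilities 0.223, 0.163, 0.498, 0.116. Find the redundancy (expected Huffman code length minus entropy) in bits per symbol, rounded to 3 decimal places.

Entropy H = −Σ p log₂ p ≈ 1.7707 bits.
Huffman merges: 29/250+163/1000→279/1000; 223/1000+279/1000→251/500; 249/500+251/500→1. L = 1781/1000 ≈ 1.7810.
L − H = 1.7810 − 1.7707 = 0.010 bits.

0.010 bits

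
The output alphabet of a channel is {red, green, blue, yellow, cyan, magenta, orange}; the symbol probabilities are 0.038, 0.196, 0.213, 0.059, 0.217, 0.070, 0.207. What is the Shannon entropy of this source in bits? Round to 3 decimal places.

H = −Σ pᵢ log₂ pᵢ.
−0.038·log₂(0.038) = 0.1793
−0.196·log₂(0.196) = 0.4608
−0.213·log₂(0.213) = 0.4752
−0.059·log₂(0.059) = 0.2409
−0.217·log₂(0.217) = 0.4783
−0.070·log₂(0.070) = 0.2686
−0.207·log₂(0.207) = 0.4704
Sum ≈ 2.5735 → 2.573 bits.

2.573 bits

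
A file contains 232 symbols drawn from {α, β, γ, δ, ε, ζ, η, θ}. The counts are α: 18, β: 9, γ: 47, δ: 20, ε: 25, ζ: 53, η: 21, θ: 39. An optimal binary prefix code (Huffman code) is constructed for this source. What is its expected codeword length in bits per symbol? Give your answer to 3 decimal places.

Probabilities are the counts divided by 232.
Repeatedly combine the two least-probable nodes; the expected code length is the sum of the merged weights.
merge 9/232 + 9/116 → 27/232
merge 5/58 + 21/232 → 41/232
merge 25/232 + 27/232 → 13/58
merge 39/232 + 41/232 → 10/29
merge 47/232 + 13/58 → 99/232
merge 53/232 + 10/29 → 133/232
merge 99/232 + 133/232 → 1
L = 27/232 + 41/232 + 13/58 + 10/29 + 99/232 + 133/232 + 1 = 83/29 ≈ 2.862 bits/symbol.

2.862 bits/symbol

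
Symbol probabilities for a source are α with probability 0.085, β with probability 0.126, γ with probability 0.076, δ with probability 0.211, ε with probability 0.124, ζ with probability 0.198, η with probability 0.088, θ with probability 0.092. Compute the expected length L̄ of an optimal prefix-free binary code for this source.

2.932 bits/symbol

Repeatedly combine the two least-probable nodes; the expected code length is the sum of the merged weights.
merge 19/250 + 17/200 → 161/1000
merge 11/125 + 23/250 → 9/50
merge 31/250 + 63/500 → 1/4
merge 161/1000 + 9/50 → 341/1000
merge 99/500 + 211/1000 → 409/1000
merge 1/4 + 341/1000 → 591/1000
merge 409/1000 + 591/1000 → 1
L = 161/1000 + 9/50 + 1/4 + 341/1000 + 409/1000 + 591/1000 + 1 = 733/250 = 2.932 bits/symbol.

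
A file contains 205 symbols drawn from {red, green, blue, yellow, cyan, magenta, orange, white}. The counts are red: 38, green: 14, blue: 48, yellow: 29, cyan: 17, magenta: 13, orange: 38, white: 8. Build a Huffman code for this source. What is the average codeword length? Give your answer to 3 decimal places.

2.834 bits/symbol

Probabilities are the counts divided by 205.
Repeatedly combine the two least-probable nodes; the expected code length is the sum of the merged weights.
merge 8/205 + 13/205 → 21/205
merge 14/205 + 17/205 → 31/205
merge 21/205 + 29/205 → 10/41
merge 31/205 + 38/205 → 69/205
merge 38/205 + 48/205 → 86/205
merge 10/41 + 69/205 → 119/205
merge 86/205 + 119/205 → 1
L = 21/205 + 31/205 + 10/41 + 69/205 + 86/205 + 119/205 + 1 = 581/205 ≈ 2.834 bits/symbol.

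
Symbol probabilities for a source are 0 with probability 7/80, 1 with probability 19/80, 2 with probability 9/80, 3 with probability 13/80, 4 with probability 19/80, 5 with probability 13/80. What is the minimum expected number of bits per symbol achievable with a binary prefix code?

2.525 bits/symbol

Repeatedly combine the two least-probable nodes; the expected code length is the sum of the merged weights.
merge 7/80 + 9/80 → 1/5
merge 13/80 + 13/80 → 13/40
merge 1/5 + 19/80 → 7/16
merge 19/80 + 13/40 → 9/16
merge 7/16 + 9/16 → 1
L = 1/5 + 13/40 + 7/16 + 9/16 + 1 = 101/40 = 2.525 bits/symbol.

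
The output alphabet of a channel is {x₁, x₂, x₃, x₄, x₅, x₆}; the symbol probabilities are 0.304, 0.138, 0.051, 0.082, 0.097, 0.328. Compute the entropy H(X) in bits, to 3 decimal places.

H = −Σ pᵢ log₂ pᵢ.
−0.304·log₂(0.304) = 0.5222
−0.138·log₂(0.138) = 0.3943
−0.051·log₂(0.051) = 0.2190
−0.082·log₂(0.082) = 0.2959
−0.097·log₂(0.097) = 0.3265
−0.328·log₂(0.328) = 0.5275
Sum ≈ 2.2854 → 2.285 bits.

2.285 bits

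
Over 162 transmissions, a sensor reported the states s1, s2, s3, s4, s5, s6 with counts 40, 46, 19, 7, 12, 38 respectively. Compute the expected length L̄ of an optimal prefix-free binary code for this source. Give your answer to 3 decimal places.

2.352 bits/symbol

Probabilities are the counts divided by 162.
Repeatedly combine the two least-probable nodes; the expected code length is the sum of the merged weights.
merge 7/162 + 2/27 → 19/162
merge 19/162 + 19/162 → 19/81
merge 19/81 + 19/81 → 38/81
merge 20/81 + 23/81 → 43/81
merge 38/81 + 43/81 → 1
L = 19/162 + 19/81 + 38/81 + 43/81 + 1 = 127/54 ≈ 2.352 bits/symbol.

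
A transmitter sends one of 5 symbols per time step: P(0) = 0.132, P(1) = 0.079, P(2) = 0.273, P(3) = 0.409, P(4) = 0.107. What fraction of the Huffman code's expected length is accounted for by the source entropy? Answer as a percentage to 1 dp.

98.3%

Entropy H = −Σ p log₂ p ≈ 2.0588 bits.
Huffman merges: 79/1000+107/1000→93/500; 33/250+93/500→159/500; 273/1000+159/500→591/1000; 409/1000+591/1000→1. L = 419/200 ≈ 2.0950.
Efficiency = H/L = 2.0588/2.0950 = 98.3%.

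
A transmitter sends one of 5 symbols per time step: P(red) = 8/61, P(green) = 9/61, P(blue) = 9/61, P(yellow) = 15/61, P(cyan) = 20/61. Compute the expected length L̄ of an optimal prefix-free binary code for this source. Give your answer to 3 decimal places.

Repeatedly combine the two least-probable nodes; the expected code length is the sum of the merged weights.
merge 8/61 + 9/61 → 17/61
merge 9/61 + 15/61 → 24/61
merge 17/61 + 20/61 → 37/61
merge 24/61 + 37/61 → 1
L = 17/61 + 24/61 + 37/61 + 1 = 139/61 ≈ 2.279 bits/symbol.

2.279 bits/symbol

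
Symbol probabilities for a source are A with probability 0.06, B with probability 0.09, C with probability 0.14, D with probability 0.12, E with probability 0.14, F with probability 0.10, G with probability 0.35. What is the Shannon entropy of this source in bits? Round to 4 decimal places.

H = −Σ pᵢ log₂ pᵢ.
−0.06·log₂(0.06) = 0.2435
−0.09·log₂(0.09) = 0.3127
−0.14·log₂(0.14) = 0.3971
−0.12·log₂(0.12) = 0.3671
−0.14·log₂(0.14) = 0.3971
−0.10·log₂(0.10) = 0.3322
−0.35·log₂(0.35) = 0.5301
Sum ≈ 2.5798 → 2.5798 bits.

2.5798 bits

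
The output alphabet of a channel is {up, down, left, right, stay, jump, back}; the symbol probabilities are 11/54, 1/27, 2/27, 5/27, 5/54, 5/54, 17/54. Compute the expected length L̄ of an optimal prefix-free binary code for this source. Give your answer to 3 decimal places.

2.593 bits/symbol

Repeatedly combine the two least-probable nodes; the expected code length is the sum of the merged weights.
merge 1/27 + 2/27 → 1/9
merge 5/54 + 5/54 → 5/27
merge 1/9 + 5/27 → 8/27
merge 5/27 + 11/54 → 7/18
merge 8/27 + 17/54 → 11/18
merge 7/18 + 11/18 → 1
L = 1/9 + 5/27 + 8/27 + 7/18 + 11/18 + 1 = 70/27 ≈ 2.593 bits/symbol.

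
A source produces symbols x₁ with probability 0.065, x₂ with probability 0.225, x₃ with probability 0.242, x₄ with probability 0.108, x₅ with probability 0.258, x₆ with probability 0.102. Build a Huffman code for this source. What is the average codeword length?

Repeatedly combine the two least-probable nodes; the expected code length is the sum of the merged weights.
merge 13/200 + 51/500 → 167/1000
merge 27/250 + 167/1000 → 11/40
merge 9/40 + 121/500 → 467/1000
merge 129/500 + 11/40 → 533/1000
merge 467/1000 + 533/1000 → 1
L = 167/1000 + 11/40 + 467/1000 + 533/1000 + 1 = 1221/500 = 2.442 bits/symbol.

2.442 bits/symbol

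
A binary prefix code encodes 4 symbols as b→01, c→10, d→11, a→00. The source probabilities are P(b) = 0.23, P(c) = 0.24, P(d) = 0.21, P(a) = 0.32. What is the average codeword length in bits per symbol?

2 bits/symbol

L̄ = Σ pᵢ·ℓᵢ = 0.23·2 + 0.24·2 + 0.21·2 + 0.32·2 = 2 bits/symbol.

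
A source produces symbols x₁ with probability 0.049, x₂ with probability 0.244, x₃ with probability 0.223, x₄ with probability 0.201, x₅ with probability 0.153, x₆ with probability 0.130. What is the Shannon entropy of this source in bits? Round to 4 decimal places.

2.4548 bits

H = −Σ pᵢ log₂ pᵢ.
−0.049·log₂(0.049) = 0.2132
−0.244·log₂(0.244) = 0.4966
−0.223·log₂(0.223) = 0.4828
−0.201·log₂(0.201) = 0.4653
−0.153·log₂(0.153) = 0.4144
−0.130·log₂(0.130) = 0.3826
Sum ≈ 2.4548 → 2.4548 bits.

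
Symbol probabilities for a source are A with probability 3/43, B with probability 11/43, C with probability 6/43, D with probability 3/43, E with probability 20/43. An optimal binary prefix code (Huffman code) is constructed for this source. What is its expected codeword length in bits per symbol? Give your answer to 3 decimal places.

Repeatedly combine the two least-probable nodes; the expected code length is the sum of the merged weights.
merge 3/43 + 3/43 → 6/43
merge 6/43 + 6/43 → 12/43
merge 11/43 + 12/43 → 23/43
merge 20/43 + 23/43 → 1
L = 6/43 + 12/43 + 23/43 + 1 = 84/43 ≈ 1.953 bits/symbol.

1.953 bits/symbol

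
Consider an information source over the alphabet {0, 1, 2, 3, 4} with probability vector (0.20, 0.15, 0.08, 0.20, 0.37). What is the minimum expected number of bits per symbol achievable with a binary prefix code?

2.23 bits/symbol

Repeatedly combine the two least-probable nodes; the expected code length is the sum of the merged weights.
merge 2/25 + 3/20 → 23/100
merge 1/5 + 1/5 → 2/5
merge 23/100 + 37/100 → 3/5
merge 2/5 + 3/5 → 1
L = 23/100 + 2/5 + 3/5 + 1 = 223/100 = 2.23 bits/symbol.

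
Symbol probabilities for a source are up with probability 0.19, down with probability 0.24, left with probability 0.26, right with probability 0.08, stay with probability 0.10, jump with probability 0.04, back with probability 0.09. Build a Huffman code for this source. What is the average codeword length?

2.62 bits/symbol

Repeatedly combine the two least-probable nodes; the expected code length is the sum of the merged weights.
merge 1/25 + 2/25 → 3/25
merge 9/100 + 1/10 → 19/100
merge 3/25 + 19/100 → 31/100
merge 19/100 + 6/25 → 43/100
merge 13/50 + 31/100 → 57/100
merge 43/100 + 57/100 → 1
L = 3/25 + 19/100 + 31/100 + 43/100 + 57/100 + 1 = 131/50 = 2.62 bits/symbol.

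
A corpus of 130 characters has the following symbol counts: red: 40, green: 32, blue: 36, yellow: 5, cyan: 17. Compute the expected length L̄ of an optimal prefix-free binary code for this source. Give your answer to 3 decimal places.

2.169 bits/symbol

Probabilities are the counts divided by 130.
Repeatedly combine the two least-probable nodes; the expected code length is the sum of the merged weights.
merge 1/26 + 17/130 → 11/65
merge 11/65 + 16/65 → 27/65
merge 18/65 + 4/13 → 38/65
merge 27/65 + 38/65 → 1
L = 11/65 + 27/65 + 38/65 + 1 = 141/65 ≈ 2.169 bits/symbol.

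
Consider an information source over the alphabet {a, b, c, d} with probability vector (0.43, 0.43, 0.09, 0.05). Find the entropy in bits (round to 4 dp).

1.5759 bits

H = −Σ pᵢ log₂ pᵢ.
−0.43·log₂(0.43) = 0.5236
−0.43·log₂(0.43) = 0.5236
−0.09·log₂(0.09) = 0.3127
−0.05·log₂(0.05) = 0.2161
Sum ≈ 1.5759 → 1.5759 bits.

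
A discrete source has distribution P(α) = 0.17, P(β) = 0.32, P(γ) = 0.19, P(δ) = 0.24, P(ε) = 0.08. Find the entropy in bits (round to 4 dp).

2.2015 bits

H = −Σ pᵢ log₂ pᵢ.
−0.17·log₂(0.17) = 0.4346
−0.32·log₂(0.32) = 0.5260
−0.19·log₂(0.19) = 0.4552
−0.24·log₂(0.24) = 0.4941
−0.08·log₂(0.08) = 0.2915
Sum ≈ 2.2015 → 2.2015 bits.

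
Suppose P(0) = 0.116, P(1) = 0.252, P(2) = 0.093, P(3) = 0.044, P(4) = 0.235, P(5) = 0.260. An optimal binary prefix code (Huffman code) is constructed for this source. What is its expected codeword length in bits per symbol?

Repeatedly combine the two least-probable nodes; the expected code length is the sum of the merged weights.
merge 11/250 + 93/1000 → 137/1000
merge 29/250 + 137/1000 → 253/1000
merge 47/200 + 63/250 → 487/1000
merge 253/1000 + 13/50 → 513/1000
merge 487/1000 + 513/1000 → 1
L = 137/1000 + 253/1000 + 487/1000 + 513/1000 + 1 = 239/100 = 2.39 bits/symbol.

2.39 bits/symbol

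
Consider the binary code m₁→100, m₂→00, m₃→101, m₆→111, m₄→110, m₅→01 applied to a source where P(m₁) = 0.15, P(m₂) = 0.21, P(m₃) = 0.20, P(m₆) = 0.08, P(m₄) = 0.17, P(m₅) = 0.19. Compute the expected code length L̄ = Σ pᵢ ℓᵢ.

L̄ = Σ pᵢ·ℓᵢ = 0.15·3 + 0.21·2 + 0.20·3 + 0.08·3 + 0.17·3 + 0.19·2 = 2.6 bits/symbol.

2.6 bits/symbol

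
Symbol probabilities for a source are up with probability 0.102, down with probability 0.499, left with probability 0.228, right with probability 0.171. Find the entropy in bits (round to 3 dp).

H = −Σ pᵢ log₂ pᵢ.
−0.102·log₂(0.102) = 0.3359
−0.499·log₂(0.499) = 0.5004
−0.228·log₂(0.228) = 0.4863
−0.171·log₂(0.171) = 0.4357
Sum ≈ 1.7584 → 1.758 bits.

1.758 bits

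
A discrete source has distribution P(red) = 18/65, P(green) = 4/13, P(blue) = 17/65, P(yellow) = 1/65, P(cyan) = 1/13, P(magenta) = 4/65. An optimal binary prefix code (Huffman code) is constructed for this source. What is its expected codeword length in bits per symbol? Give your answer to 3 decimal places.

Repeatedly combine the two least-probable nodes; the expected code length is the sum of the merged weights.
merge 1/65 + 4/65 → 1/13
merge 1/13 + 1/13 → 2/13
merge 2/13 + 17/65 → 27/65
merge 18/65 + 4/13 → 38/65
merge 27/65 + 38/65 → 1
L = 1/13 + 2/13 + 27/65 + 38/65 + 1 = 29/13 ≈ 2.231 bits/symbol.

2.231 bits/symbol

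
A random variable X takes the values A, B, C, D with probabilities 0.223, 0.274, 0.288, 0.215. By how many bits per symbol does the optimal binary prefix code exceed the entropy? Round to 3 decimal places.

0.011 bits

Entropy H = −Σ p log₂ p ≈ 1.9885 bits.
Huffman merges: 43/200+223/1000→219/500; 137/500+36/125→281/500; 219/500+281/500→1. L = 2 ≈ 2.0000.
L − H = 2.0000 − 1.9885 = 0.011 bits.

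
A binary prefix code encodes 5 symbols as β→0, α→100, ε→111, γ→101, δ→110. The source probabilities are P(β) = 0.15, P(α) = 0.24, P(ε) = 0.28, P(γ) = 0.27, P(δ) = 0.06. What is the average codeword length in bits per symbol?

L̄ = Σ pᵢ·ℓᵢ = 0.15·1 + 0.24·3 + 0.28·3 + 0.27·3 + 0.06·3 = 2.7 bits/symbol.

2.7 bits/symbol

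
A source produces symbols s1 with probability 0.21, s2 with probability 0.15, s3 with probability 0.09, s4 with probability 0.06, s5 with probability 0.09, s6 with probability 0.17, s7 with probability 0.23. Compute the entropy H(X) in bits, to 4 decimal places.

2.6745 bits

H = −Σ pᵢ log₂ pᵢ.
−0.21·log₂(0.21) = 0.4728
−0.15·log₂(0.15) = 0.4105
−0.09·log₂(0.09) = 0.3127
−0.06·log₂(0.06) = 0.2435
−0.09·log₂(0.09) = 0.3127
−0.17·log₂(0.17) = 0.4346
−0.23·log₂(0.23) = 0.4877
Sum ≈ 2.6745 → 2.6745 bits.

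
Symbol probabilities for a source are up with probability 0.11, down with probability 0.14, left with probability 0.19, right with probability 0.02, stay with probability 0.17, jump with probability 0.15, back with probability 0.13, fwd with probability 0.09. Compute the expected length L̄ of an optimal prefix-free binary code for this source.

2.92 bits/symbol

Repeatedly combine the two least-probable nodes; the expected code length is the sum of the merged weights.
merge 1/50 + 9/100 → 11/100
merge 11/100 + 11/100 → 11/50
merge 13/100 + 7/50 → 27/100
merge 3/20 + 17/100 → 8/25
merge 19/100 + 11/50 → 41/100
merge 27/100 + 8/25 → 59/100
merge 41/100 + 59/100 → 1
L = 11/100 + 11/50 + 27/100 + 8/25 + 41/100 + 59/100 + 1 = 73/25 = 2.92 bits/symbol.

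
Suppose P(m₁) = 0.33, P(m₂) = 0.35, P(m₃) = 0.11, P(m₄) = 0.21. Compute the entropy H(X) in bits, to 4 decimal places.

H = −Σ pᵢ log₂ pᵢ.
−0.33·log₂(0.33) = 0.5278
−0.35·log₂(0.35) = 0.5301
−0.11·log₂(0.11) = 0.3503
−0.21·log₂(0.21) = 0.4728
Sum ≈ 1.8810 → 1.8810 bits.

1.8810 bits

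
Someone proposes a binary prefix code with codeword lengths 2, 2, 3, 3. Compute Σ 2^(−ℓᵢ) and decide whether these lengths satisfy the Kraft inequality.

0.75; yes

With common denominator 2^3 = 8: Σ 2^(−ℓᵢ) = 2/8 + 2/8 + 1/8 + 1/8 = 6/8 = 0.75.
Kraft's inequality requires Σ ≤ 1; here Σ = 0.75 ≤ 1, so such a prefix code exists.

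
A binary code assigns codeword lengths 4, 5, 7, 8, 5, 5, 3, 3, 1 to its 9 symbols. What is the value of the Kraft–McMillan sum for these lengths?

0.91796875

With common denominator 2^8 = 256: Σ 2^(−ℓᵢ) = 16/256 + 8/256 + 2/256 + 1/256 + 8/256 + 8/256 + 32/256 + 32/256 + 128/256 = 235/256 = 0.91796875.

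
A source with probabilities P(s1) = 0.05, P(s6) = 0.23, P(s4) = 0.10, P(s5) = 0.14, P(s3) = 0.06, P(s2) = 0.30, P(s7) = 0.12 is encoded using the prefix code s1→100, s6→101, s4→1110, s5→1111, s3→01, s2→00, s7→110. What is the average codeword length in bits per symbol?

L̄ = Σ pᵢ·ℓᵢ = 0.05·3 + 0.23·3 + 0.10·4 + 0.14·4 + 0.06·2 + 0.30·2 + 0.12·3 = 2.88 bits/symbol.

2.88 bits/symbol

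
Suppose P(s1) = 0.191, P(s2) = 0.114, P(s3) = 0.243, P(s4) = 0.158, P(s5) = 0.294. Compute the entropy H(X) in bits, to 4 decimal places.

2.2491 bits

H = −Σ pᵢ log₂ pᵢ.
−0.191·log₂(0.191) = 0.4562
−0.114·log₂(0.114) = 0.3571
−0.243·log₂(0.243) = 0.4960
−0.158·log₂(0.158) = 0.4206
−0.294·log₂(0.294) = 0.5192
Sum ≈ 2.2491 → 2.2491 bits.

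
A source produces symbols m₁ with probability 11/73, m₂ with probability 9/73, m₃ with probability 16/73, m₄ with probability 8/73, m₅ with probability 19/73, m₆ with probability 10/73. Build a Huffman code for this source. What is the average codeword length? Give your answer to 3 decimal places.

2.521 bits/symbol

Repeatedly combine the two least-probable nodes; the expected code length is the sum of the merged weights.
merge 8/73 + 9/73 → 17/73
merge 10/73 + 11/73 → 21/73
merge 16/73 + 17/73 → 33/73
merge 19/73 + 21/73 → 40/73
merge 33/73 + 40/73 → 1
L = 17/73 + 21/73 + 33/73 + 40/73 + 1 = 184/73 ≈ 2.521 bits/symbol.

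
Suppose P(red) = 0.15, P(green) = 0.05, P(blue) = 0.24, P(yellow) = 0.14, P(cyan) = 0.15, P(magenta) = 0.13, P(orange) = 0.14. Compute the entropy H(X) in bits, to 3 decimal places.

H = −Σ pᵢ log₂ pᵢ.
−0.15·log₂(0.15) = 0.4105
−0.05·log₂(0.05) = 0.2161
−0.24·log₂(0.24) = 0.4941
−0.14·log₂(0.14) = 0.3971
−0.15·log₂(0.15) = 0.4105
−0.13·log₂(0.13) = 0.3826
−0.14·log₂(0.14) = 0.3971
Sum ≈ 2.7082 → 2.708 bits.

2.708 bits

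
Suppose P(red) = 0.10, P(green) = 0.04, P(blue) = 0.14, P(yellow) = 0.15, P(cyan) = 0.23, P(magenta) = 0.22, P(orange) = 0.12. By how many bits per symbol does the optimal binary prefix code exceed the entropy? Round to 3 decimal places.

Entropy H = −Σ p log₂ p ≈ 2.6609 bits.
Huffman merges: 1/25+1/10→7/50; 3/25+7/50→13/50; 7/50+3/20→29/100; 11/50+23/100→9/20; 13/50+29/100→11/20; 9/20+11/20→1. L = 269/100 ≈ 2.6900.
L − H = 2.6900 − 2.6609 = 0.029 bits.

0.029 bits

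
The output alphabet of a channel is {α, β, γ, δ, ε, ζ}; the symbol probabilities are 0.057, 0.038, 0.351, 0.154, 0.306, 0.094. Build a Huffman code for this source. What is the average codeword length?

Repeatedly combine the two least-probable nodes; the expected code length is the sum of the merged weights.
merge 19/500 + 57/1000 → 19/200
merge 47/500 + 19/200 → 189/1000
merge 77/500 + 189/1000 → 343/1000
merge 153/500 + 343/1000 → 649/1000
merge 351/1000 + 649/1000 → 1
L = 19/200 + 189/1000 + 343/1000 + 649/1000 + 1 = 569/250 = 2.276 bits/symbol.

2.276 bits/symbol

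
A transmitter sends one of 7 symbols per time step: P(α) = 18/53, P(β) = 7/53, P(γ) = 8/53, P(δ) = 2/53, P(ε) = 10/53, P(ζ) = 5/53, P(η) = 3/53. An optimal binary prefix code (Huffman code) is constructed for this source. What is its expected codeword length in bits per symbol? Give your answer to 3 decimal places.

Repeatedly combine the two least-probable nodes; the expected code length is the sum of the merged weights.
merge 2/53 + 3/53 → 5/53
merge 5/53 + 5/53 → 10/53
merge 7/53 + 8/53 → 15/53
merge 10/53 + 10/53 → 20/53
merge 15/53 + 18/53 → 33/53
merge 20/53 + 33/53 → 1
L = 5/53 + 10/53 + 15/53 + 20/53 + 33/53 + 1 = 136/53 ≈ 2.566 bits/symbol.

2.566 bits/symbol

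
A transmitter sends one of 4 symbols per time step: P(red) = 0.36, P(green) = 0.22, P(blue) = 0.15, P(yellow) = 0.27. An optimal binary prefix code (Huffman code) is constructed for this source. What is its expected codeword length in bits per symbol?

Repeatedly combine the two least-probable nodes; the expected code length is the sum of the merged weights.
merge 3/20 + 11/50 → 37/100
merge 27/100 + 9/25 → 63/100
merge 37/100 + 63/100 → 1
L = 37/100 + 63/100 + 1 = 2 bits/symbol.

2 bits/symbol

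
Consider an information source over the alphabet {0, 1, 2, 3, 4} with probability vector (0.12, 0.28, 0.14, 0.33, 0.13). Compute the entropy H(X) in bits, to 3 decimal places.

2.189 bits

H = −Σ pᵢ log₂ pᵢ.
−0.12·log₂(0.12) = 0.3671
−0.28·log₂(0.28) = 0.5142
−0.14·log₂(0.14) = 0.3971
−0.33·log₂(0.33) = 0.5278
−0.13·log₂(0.13) = 0.3826
Sum ≈ 2.1889 → 2.189 bits.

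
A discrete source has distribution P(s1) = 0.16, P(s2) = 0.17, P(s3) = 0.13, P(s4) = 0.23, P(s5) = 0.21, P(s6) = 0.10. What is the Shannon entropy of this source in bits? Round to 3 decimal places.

H = −Σ pᵢ log₂ pᵢ.
−0.16·log₂(0.16) = 0.4230
−0.17·log₂(0.17) = 0.4346
−0.13·log₂(0.13) = 0.3826
−0.23·log₂(0.23) = 0.4877
−0.21·log₂(0.21) = 0.4728
−0.10·log₂(0.10) = 0.3322
Sum ≈ 2.5329 → 2.533 bits.

2.533 bits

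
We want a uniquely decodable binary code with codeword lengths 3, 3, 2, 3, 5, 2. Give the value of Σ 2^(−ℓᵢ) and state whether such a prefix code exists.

0.90625; yes

With common denominator 2^5 = 32: Σ 2^(−ℓᵢ) = 4/32 + 4/32 + 8/32 + 4/32 + 1/32 + 8/32 = 29/32 = 0.90625.
Kraft's inequality requires Σ ≤ 1; here Σ = 0.90625 ≤ 1, so such a prefix code exists.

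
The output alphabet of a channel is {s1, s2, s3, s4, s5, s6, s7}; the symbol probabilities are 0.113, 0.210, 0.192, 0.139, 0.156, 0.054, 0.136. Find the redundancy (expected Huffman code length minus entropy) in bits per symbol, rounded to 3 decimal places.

Entropy H = −Σ p log₂ p ≈ 2.7181 bits.
Huffman merges: 27/500+113/1000→167/1000; 17/125+139/1000→11/40; 39/250+167/1000→323/1000; 24/125+21/100→201/500; 11/40+323/1000→299/500; 201/500+299/500→1. L = 553/200 ≈ 2.7650.
L − H = 2.7650 − 2.7181 = 0.047 bits.

0.047 bits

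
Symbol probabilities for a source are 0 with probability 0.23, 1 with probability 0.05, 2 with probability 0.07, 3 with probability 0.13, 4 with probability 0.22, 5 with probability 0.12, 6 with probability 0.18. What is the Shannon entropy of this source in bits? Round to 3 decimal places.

H = −Σ pᵢ log₂ pᵢ.
−0.23·log₂(0.23) = 0.4877
−0.05·log₂(0.05) = 0.2161
−0.07·log₂(0.07) = 0.2686
−0.13·log₂(0.13) = 0.3826
−0.22·log₂(0.22) = 0.4806
−0.12·log₂(0.12) = 0.3671
−0.18·log₂(0.18) = 0.4453
Sum ≈ 2.6479 → 2.648 bits.

2.648 bits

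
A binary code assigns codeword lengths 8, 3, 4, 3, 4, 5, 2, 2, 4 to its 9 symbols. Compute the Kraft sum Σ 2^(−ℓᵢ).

With common denominator 2^8 = 256: Σ 2^(−ℓᵢ) = 1/256 + 32/256 + 16/256 + 32/256 + 16/256 + 8/256 + 64/256 + 64/256 + 16/256 = 249/256 = 0.97265625.

0.97265625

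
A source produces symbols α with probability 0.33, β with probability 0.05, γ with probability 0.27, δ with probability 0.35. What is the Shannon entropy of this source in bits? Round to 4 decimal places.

1.7840 bits

H = −Σ pᵢ log₂ pᵢ.
−0.33·log₂(0.33) = 0.5278
−0.05·log₂(0.05) = 0.2161
−0.27·log₂(0.27) = 0.5100
−0.35·log₂(0.35) = 0.5301
Sum ≈ 1.7840 → 1.7840 bits.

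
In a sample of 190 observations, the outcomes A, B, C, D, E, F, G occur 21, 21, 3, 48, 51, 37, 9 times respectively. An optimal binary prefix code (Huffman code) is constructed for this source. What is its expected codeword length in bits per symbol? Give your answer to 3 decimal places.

Probabilities are the counts divided by 190.
Repeatedly combine the two least-probable nodes; the expected code length is the sum of the merged weights.
merge 3/190 + 9/190 → 6/95
merge 6/95 + 21/190 → 33/190
merge 21/190 + 33/190 → 27/95
merge 37/190 + 24/95 → 17/38
merge 51/190 + 27/95 → 21/38
merge 17/38 + 21/38 → 1
L = 6/95 + 33/190 + 27/95 + 17/38 + 21/38 + 1 = 479/190 ≈ 2.521 bits/symbol.

2.521 bits/symbol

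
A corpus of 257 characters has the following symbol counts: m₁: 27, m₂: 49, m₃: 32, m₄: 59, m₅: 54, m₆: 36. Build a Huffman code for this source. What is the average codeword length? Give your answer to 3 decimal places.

Probabilities are the counts divided by 257.
Repeatedly combine the two least-probable nodes; the expected code length is the sum of the merged weights.
merge 27/257 + 32/257 → 59/257
merge 36/257 + 49/257 → 85/257
merge 54/257 + 59/257 → 113/257
merge 59/257 + 85/257 → 144/257
merge 113/257 + 144/257 → 1
L = 59/257 + 85/257 + 113/257 + 144/257 + 1 = 658/257 ≈ 2.560 bits/symbol.

2.560 bits/symbol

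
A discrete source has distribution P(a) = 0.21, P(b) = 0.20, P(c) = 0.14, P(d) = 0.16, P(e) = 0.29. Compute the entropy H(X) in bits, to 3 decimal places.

2.275 bits

H = −Σ pᵢ log₂ pᵢ.
−0.21·log₂(0.21) = 0.4728
−0.20·log₂(0.20) = 0.4644
−0.14·log₂(0.14) = 0.3971
−0.16·log₂(0.16) = 0.4230
−0.29·log₂(0.29) = 0.5179
Sum ≈ 2.2752 → 2.275 bits.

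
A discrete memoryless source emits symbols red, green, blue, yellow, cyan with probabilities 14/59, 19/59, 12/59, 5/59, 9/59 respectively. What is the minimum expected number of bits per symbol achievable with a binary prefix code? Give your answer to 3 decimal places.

Repeatedly combine the two least-probable nodes; the expected code length is the sum of the merged weights.
merge 5/59 + 9/59 → 14/59
merge 12/59 + 14/59 → 26/59
merge 14/59 + 19/59 → 33/59
merge 26/59 + 33/59 → 1
L = 14/59 + 26/59 + 33/59 + 1 = 132/59 ≈ 2.237 bits/symbol.

2.237 bits/symbol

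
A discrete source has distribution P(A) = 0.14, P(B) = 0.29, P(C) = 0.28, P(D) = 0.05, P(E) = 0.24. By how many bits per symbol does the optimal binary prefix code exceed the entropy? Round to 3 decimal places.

Entropy H = −Σ p log₂ p ≈ 2.1395 bits.
Huffman merges: 1/20+7/50→19/100; 19/100+6/25→43/100; 7/25+29/100→57/100; 43/100+57/100→1. L = 219/100 ≈ 2.1900.
L − H = 2.1900 − 2.1395 = 0.051 bits.

0.051 bits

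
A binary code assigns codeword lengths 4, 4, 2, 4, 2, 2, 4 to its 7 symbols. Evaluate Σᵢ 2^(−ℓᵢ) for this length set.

1

With common denominator 2^4 = 16: Σ 2^(−ℓᵢ) = 1/16 + 1/16 + 4/16 + 1/16 + 4/16 + 4/16 + 1/16 = 16/16 = 1.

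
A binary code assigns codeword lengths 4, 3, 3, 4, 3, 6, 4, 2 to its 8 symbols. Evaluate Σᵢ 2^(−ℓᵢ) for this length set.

0.828125

With common denominator 2^6 = 64: Σ 2^(−ℓᵢ) = 4/64 + 8/64 + 8/64 + 4/64 + 8/64 + 1/64 + 4/64 + 16/64 = 53/64 = 0.828125.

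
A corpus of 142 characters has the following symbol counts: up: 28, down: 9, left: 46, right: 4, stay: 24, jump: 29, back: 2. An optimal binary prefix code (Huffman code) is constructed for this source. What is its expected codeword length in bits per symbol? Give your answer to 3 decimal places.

Probabilities are the counts divided by 142.
Repeatedly combine the two least-probable nodes; the expected code length is the sum of the merged weights.
merge 1/71 + 2/71 → 3/71
merge 3/71 + 9/142 → 15/142
merge 15/142 + 12/71 → 39/142
merge 14/71 + 29/142 → 57/142
merge 39/142 + 23/71 → 85/142
merge 57/142 + 85/142 → 1
L = 3/71 + 15/142 + 39/142 + 57/142 + 85/142 + 1 = 172/71 ≈ 2.423 bits/symbol.

2.423 bits/symbol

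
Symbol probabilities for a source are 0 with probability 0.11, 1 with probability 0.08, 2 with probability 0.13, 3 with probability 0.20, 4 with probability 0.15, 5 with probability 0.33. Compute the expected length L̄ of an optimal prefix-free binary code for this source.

Repeatedly combine the two least-probable nodes; the expected code length is the sum of the merged weights.
merge 2/25 + 11/100 → 19/100
merge 13/100 + 3/20 → 7/25
merge 19/100 + 1/5 → 39/100
merge 7/25 + 33/100 → 61/100
merge 39/100 + 61/100 → 1
L = 19/100 + 7/25 + 39/100 + 61/100 + 1 = 247/100 = 2.47 bits/symbol.

2.47 bits/symbol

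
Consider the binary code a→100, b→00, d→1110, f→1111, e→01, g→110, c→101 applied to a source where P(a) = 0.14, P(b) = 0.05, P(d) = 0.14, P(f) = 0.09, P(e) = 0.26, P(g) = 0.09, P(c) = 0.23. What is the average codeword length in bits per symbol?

L̄ = Σ pᵢ·ℓᵢ = 0.14·3 + 0.05·2 + 0.14·4 + 0.09·4 + 0.26·2 + 0.09·3 + 0.23·3 = 2.92 bits/symbol.

2.92 bits/symbol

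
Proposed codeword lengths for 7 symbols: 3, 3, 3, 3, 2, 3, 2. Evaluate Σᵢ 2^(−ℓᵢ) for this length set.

With common denominator 2^3 = 8: Σ 2^(−ℓᵢ) = 1/8 + 1/8 + 1/8 + 1/8 + 2/8 + 1/8 + 2/8 = 9/8 = 1.125.

1.125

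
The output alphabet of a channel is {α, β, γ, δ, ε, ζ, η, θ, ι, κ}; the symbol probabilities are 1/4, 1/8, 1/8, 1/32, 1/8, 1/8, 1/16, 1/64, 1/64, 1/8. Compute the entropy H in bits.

Each probability is a power of 1/2, so log₂(1/p) is an integer.
H = Σ p·log₂(1/p) = 1/4·2 + 1/8·3 + 1/8·3 + 1/32·5 + 1/8·3 + 1/8·3 + 1/16·4 + 1/64·6 + 1/64·6 + 1/8·3 = 2.96875 bits.

2.96875 bits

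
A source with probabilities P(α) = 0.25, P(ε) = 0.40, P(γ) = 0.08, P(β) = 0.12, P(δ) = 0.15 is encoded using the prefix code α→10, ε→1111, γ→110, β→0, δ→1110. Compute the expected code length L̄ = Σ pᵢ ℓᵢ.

3.06 bits/symbol

L̄ = Σ pᵢ·ℓᵢ = 0.25·2 + 0.40·4 + 0.08·3 + 0.12·1 + 0.15·4 = 3.06 bits/symbol.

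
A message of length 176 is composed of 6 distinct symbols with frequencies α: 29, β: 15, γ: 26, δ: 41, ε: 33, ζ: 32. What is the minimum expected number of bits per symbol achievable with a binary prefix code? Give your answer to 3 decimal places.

Probabilities are the counts divided by 176.
Repeatedly combine the two least-probable nodes; the expected code length is the sum of the merged weights.
merge 15/176 + 13/88 → 41/176
merge 29/176 + 2/11 → 61/176
merge 3/16 + 41/176 → 37/88
merge 41/176 + 61/176 → 51/88
merge 37/88 + 51/88 → 1
L = 41/176 + 61/176 + 37/88 + 51/88 + 1 = 227/88 ≈ 2.580 bits/symbol.

2.580 bits/symbol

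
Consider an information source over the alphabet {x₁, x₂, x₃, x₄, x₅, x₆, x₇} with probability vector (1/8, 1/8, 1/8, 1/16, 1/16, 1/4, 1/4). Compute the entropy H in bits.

2.625 bits

Each probability is a power of 1/2, so log₂(1/p) is an integer.
H = Σ p·log₂(1/p) = 1/8·3 + 1/8·3 + 1/8·3 + 1/16·4 + 1/16·4 + 1/4·2 + 1/4·2 = 2.625 bits.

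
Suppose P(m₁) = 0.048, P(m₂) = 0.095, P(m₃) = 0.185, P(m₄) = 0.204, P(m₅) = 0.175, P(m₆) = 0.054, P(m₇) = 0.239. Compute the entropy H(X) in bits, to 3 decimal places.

2.612 bits

H = −Σ pᵢ log₂ pᵢ.
−0.048·log₂(0.048) = 0.2103
−0.095·log₂(0.095) = 0.3226
−0.185·log₂(0.185) = 0.4504
−0.204·log₂(0.204) = 0.4678
−0.175·log₂(0.175) = 0.4401
−0.054·log₂(0.054) = 0.2274
−0.239·log₂(0.239) = 0.4935
Sum ≈ 2.6121 → 2.612 bits.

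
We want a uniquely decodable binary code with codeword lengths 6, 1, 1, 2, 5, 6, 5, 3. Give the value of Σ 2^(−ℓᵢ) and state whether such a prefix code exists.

With common denominator 2^6 = 64: Σ 2^(−ℓᵢ) = 1/64 + 32/64 + 32/64 + 16/64 + 2/64 + 1/64 + 2/64 + 8/64 = 94/64 = 1.46875.
Kraft's inequality requires Σ ≤ 1; here Σ = 1.46875 > 1, so no such prefix code exists.

1.46875; no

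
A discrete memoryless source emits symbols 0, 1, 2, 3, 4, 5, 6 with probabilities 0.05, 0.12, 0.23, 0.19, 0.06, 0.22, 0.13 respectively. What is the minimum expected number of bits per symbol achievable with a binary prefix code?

2.66 bits/symbol

Repeatedly combine the two least-probable nodes; the expected code length is the sum of the merged weights.
merge 1/20 + 3/50 → 11/100
merge 11/100 + 3/25 → 23/100
merge 13/100 + 19/100 → 8/25
merge 11/50 + 23/100 → 9/20
merge 23/100 + 8/25 → 11/20
merge 9/20 + 11/20 → 1
L = 11/100 + 23/100 + 8/25 + 9/20 + 11/20 + 1 = 133/50 = 2.66 bits/symbol.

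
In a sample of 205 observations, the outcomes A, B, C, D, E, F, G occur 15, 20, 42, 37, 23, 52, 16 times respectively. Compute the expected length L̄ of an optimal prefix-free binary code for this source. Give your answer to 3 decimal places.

Probabilities are the counts divided by 205.
Repeatedly combine the two least-probable nodes; the expected code length is the sum of the merged weights.
merge 3/41 + 16/205 → 31/205
merge 4/41 + 23/205 → 43/205
merge 31/205 + 37/205 → 68/205
merge 42/205 + 43/205 → 17/41
merge 52/205 + 68/205 → 24/41
merge 17/41 + 24/41 → 1
L = 31/205 + 43/205 + 68/205 + 17/41 + 24/41 + 1 = 552/205 ≈ 2.693 bits/symbol.

2.693 bits/symbol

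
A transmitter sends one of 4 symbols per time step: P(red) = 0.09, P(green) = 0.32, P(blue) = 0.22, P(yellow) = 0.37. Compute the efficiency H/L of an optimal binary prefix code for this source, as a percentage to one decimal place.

Entropy H = −Σ p log₂ p ≈ 1.8500 bits.
Huffman merges: 9/100+11/50→31/100; 31/100+8/25→63/100; 37/100+63/100→1. L = 97/50 ≈ 1.9400.
Efficiency = H/L = 1.8500/1.9400 = 95.4%.

95.4%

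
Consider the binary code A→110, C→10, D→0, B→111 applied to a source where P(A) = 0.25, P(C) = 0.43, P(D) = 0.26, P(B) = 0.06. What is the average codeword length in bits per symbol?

2.05 bits/symbol

L̄ = Σ pᵢ·ℓᵢ = 0.25·3 + 0.43·2 + 0.26·1 + 0.06·3 = 2.05 bits/symbol.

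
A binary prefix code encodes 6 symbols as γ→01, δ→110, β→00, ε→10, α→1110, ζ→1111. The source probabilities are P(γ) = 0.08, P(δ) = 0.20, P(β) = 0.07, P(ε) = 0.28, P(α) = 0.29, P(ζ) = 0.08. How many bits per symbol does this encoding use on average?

L̄ = Σ pᵢ·ℓᵢ = 0.08·2 + 0.20·3 + 0.07·2 + 0.28·2 + 0.29·4 + 0.08·4 = 2.94 bits/symbol.

2.94 bits/symbol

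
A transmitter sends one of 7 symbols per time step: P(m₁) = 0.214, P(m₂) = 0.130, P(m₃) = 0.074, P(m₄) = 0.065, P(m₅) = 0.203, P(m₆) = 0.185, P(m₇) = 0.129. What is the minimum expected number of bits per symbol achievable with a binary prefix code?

2.722 bits/symbol

Repeatedly combine the two least-probable nodes; the expected code length is the sum of the merged weights.
merge 13/200 + 37/500 → 139/1000
merge 129/1000 + 13/100 → 259/1000
merge 139/1000 + 37/200 → 81/250
merge 203/1000 + 107/500 → 417/1000
merge 259/1000 + 81/250 → 583/1000
merge 417/1000 + 583/1000 → 1
L = 139/1000 + 259/1000 + 81/250 + 417/1000 + 583/1000 + 1 = 1361/500 = 2.722 bits/symbol.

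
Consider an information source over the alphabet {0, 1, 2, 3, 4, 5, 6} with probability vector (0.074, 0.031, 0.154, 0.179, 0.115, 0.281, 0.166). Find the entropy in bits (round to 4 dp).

H = −Σ pᵢ log₂ pᵢ.
−0.074·log₂(0.074) = 0.2780
−0.031·log₂(0.031) = 0.1554
−0.154·log₂(0.154) = 0.4156
−0.179·log₂(0.179) = 0.4443
−0.115·log₂(0.115) = 0.3588
−0.281·log₂(0.281) = 0.5146
−0.166·log₂(0.166) = 0.4301
Sum ≈ 2.5968 → 2.5968 bits.

2.5968 bits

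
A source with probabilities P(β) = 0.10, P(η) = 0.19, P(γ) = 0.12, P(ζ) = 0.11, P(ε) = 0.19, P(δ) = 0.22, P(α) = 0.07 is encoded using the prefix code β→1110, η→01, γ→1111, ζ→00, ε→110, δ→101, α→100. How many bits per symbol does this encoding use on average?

L̄ = Σ pᵢ·ℓᵢ = 0.10·4 + 0.19·2 + 0.12·4 + 0.11·2 + 0.19·3 + 0.22·3 + 0.07·3 = 2.92 bits/symbol.

2.92 bits/symbol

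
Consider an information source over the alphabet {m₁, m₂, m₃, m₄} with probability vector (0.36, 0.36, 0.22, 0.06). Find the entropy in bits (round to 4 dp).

H = −Σ pᵢ log₂ pᵢ.
−0.36·log₂(0.36) = 0.5306
−0.36·log₂(0.36) = 0.5306
−0.22·log₂(0.22) = 0.4806
−0.06·log₂(0.06) = 0.2435
Sum ≈ 1.7853 → 1.7853 bits.

1.7853 bits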